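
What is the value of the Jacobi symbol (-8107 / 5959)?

(-8107 / 5959)
  = (3811 / 5959)    [-8107 ≡ 3811 mod 5959]
  = -(5959 / 3811)    [QR: both ≡ 3 mod 4, sign flips]
  = -(2148 / 3811)    [5959 ≡ 2148 mod 3811]
  = -(537 / 3811)    [3811 ≡ 3 mod 8 ⇒ (2 / 3811)^2 = +1]
  = -(3811 / 537)    [QR: 537 ≡ 1 mod 4, sign kept]
  = -(52 / 537)    [3811 ≡ 52 mod 537]
  = -(13 / 537)    [537 ≡ 1 mod 8 ⇒ (2 / 537)^2 = +1]
  = -(537 / 13)    [QR: 13 ≡ 1 mod 4, sign kept]
  = -(4 / 13)    [537 ≡ 4 mod 13]
  = -(1 / 13)    [13 ≡ 5 mod 8 ⇒ (2 / 13)^2 = +1]
  = -1    [(1 / 13) = 1]

-1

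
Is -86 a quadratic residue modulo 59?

no

Reduce the numerator: -86 ≡ 32 (mod 59), so (-86/59) = (32/59).
Factor out 2: 32 = 2^5. Since 59 ≡ 3 (mod 8), (2/59) = -1, and (2/59)^5 = -1. Now have -(1/59).
(1/59) = 1. Collecting the sign factors: -1.
The Legendre symbol is -1, so x^2 ≡ -86 (mod 59) has no solution.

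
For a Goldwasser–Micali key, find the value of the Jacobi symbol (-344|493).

(-344|493)
  = (149|493)    [-344 ≡ 149 mod 493]
  = (493|149)    [QR: 149 ≡ 1 mod 4, sign kept]
  = (46|149)    [493 ≡ 46 mod 149]
  = -(23|149)    [149 ≡ 5 mod 8 ⇒ (2|149) = -1]
  = -(149|23)    [QR: 149 ≡ 1 mod 4, sign kept]
  = -(11|23)    [149 ≡ 11 mod 23]
  = (23|11)    [QR: both ≡ 3 mod 4, sign flips]
  = (1|11)    [23 ≡ 1 mod 11]
  = 1    [(1|11) = 1]

1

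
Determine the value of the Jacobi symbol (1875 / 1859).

1

Reduce the numerator: 1875 ≡ 16 (mod 1859), so (1875 / 1859) = (16 / 1859).
Factor out 2: 16 = 2^4. Since 1859 ≡ 3 (mod 8), (2 / 1859) = -1, and (2 / 1859)^4 = +1. Now have (1 / 1859).
(1 / 1859) = 1. Collecting the sign factors: 1.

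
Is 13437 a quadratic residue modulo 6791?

no

Reduce the numerator: 13437 ≡ 6646 (mod 6791), so (13437/6791) = (6646/6791).
Factor out 2: 6646 = 2·3323. Since 6791 ≡ 7 (mod 8), (2/6791) = +1. Now have (3323/6791).
Both 3323 ≡ 3 and 6791 ≡ 3 (mod 4), so reciprocity gives (3323/6791) = -(6791/3323). Reduce: 6791 ≡ 145 (mod 3323). Now have -(145/3323).
145 ≡ 1 (mod 4), so quadratic reciprocity gives (145/3323) = (3323/145). Reduce: 3323 ≡ 133 (mod 145). Now have -(133/145).
133 ≡ 1 (mod 4), so quadratic reciprocity gives (133/145) = (145/133). Reduce: 145 ≡ 12 (mod 133). Now have -(12/133).
Factor out 2: 12 = 2^2·3. Since 133 ≡ 5 (mod 8), (2/133) = -1, and (2/133)^2 = +1. Now have -(3/133).
133 ≡ 1 (mod 4), so quadratic reciprocity gives (3/133) = (133/3). Reduce: 133 ≡ 1 (mod 3). Now have -(1/3).
(1/3) = 1. Collecting the sign factors: -1.
The Legendre symbol is -1, so x^2 ≡ 13437 (mod 6791) has no solution.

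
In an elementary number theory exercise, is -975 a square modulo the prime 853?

(-975|853)
  = (975|853)    [853 ≡ 1 mod 4 ⇒ (-1|853) = +1]
  = (122|853)    [975 ≡ 122 mod 853]
  = -(61|853)    [853 ≡ 5 mod 8 ⇒ (2|853) = -1]
  = -(853|61)    [QR: 61 ≡ 1 mod 4, sign kept]
  = -(60|61)    [853 ≡ 60 mod 61]
  = -(15|61)    [61 ≡ 5 mod 8 ⇒ (2|61)^2 = +1]
  = -(61|15)    [QR: 61 ≡ 1 mod 4, sign kept]
  = -(1|15)    [61 ≡ 1 mod 15]
  = -1    [(1|15) = 1]
(-975|853) = -1, and 853 is prime, so -975 is not a quadratic residue mod 853.

no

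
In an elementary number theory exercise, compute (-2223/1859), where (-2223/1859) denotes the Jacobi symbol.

Pull out -1: (-2223/1859) = (-1/1859)·(2223/1859). Since 1859 ≡ 3 (mod 4), (-1/1859) = -1. Now have -(2223/1859).
Reduce the numerator: 2223 ≡ 364 (mod 1859), so (2223/1859) = (364/1859).
Factor out 2: 364 = 2^2·91. Since 1859 ≡ 3 (mod 8), (2/1859) = -1, and (2/1859)^2 = +1. Now have -(91/1859).
Both 91 ≡ 3 and 1859 ≡ 3 (mod 4), so reciprocity gives (91/1859) = -(1859/91). Reduce: 1859 ≡ 39 (mod 91). Now have (39/91).
Both 39 ≡ 3 and 91 ≡ 3 (mod 4), so reciprocity gives (39/91) = -(91/39). Reduce: 91 ≡ 13 (mod 39). Now have -(13/39).
13 ≡ 1 (mod 4), so quadratic reciprocity gives (13/39) = (39/13). Reduce: 39 ≡ 0 (mod 13). Now have -(0/13).
The numerator is now 0 with denominator 13 > 1: the symbol is 0.

0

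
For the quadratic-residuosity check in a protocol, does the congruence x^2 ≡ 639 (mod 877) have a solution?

yes

(639/877)
  = (877/639)    [QR: 877 ≡ 1 mod 4, sign kept]
  = (238/639)    [877 ≡ 238 mod 639]
  = (119/639)    [639 ≡ 7 mod 8 ⇒ (2/639) = +1]
  = -(639/119)    [QR: both ≡ 3 mod 4, sign flips]
  = -(44/119)    [639 ≡ 44 mod 119]
  = -(11/119)    [119 ≡ 7 mod 8 ⇒ (2/119)^2 = +1]
  = (119/11)    [QR: both ≡ 3 mod 4, sign flips]
  = (9/11)    [119 ≡ 9 mod 11]
  = (11/9)    [QR: 9 ≡ 1 mod 4, sign kept]
  = (2/9)    [11 ≡ 2 mod 9]
  = (1/9)    [9 ≡ 1 mod 8 ⇒ (2/9) = +1]
  = 1    [(1/9) = 1]
The Legendre symbol is 1, so x^2 ≡ 639 (mod 877) has solution.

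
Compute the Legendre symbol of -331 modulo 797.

Reduce the numerator: -331 ≡ 466 (mod 797), so (-331 / 797) = (466 / 797).
Factor out 2: 466 = 2·233. Since 797 ≡ 5 (mod 8), (2 / 797) = -1. Now have -(233 / 797).
233 ≡ 1 (mod 4), so quadratic reciprocity gives (233 / 797) = (797 / 233). Reduce: 797 ≡ 98 (mod 233). Now have -(98 / 233).
Factor out 2: 98 = 2·49. Since 233 ≡ 1 (mod 8), (2 / 233) = +1. Now have -(49 / 233).
49 ≡ 1 (mod 4), so quadratic reciprocity gives (49 / 233) = (233 / 49). Reduce: 233 ≡ 37 (mod 49). Now have -(37 / 49).
37 ≡ 1 (mod 4), so quadratic reciprocity gives (37 / 49) = (49 / 37). Reduce: 49 ≡ 12 (mod 37). Now have -(12 / 37).
Factor out 2: 12 = 2^2·3. Since 37 ≡ 5 (mod 8), (2 / 37) = -1, and (2 / 37)^2 = +1. Now have -(3 / 37).
37 ≡ 1 (mod 4), so quadratic reciprocity gives (3 / 37) = (37 / 3). Reduce: 37 ≡ 1 (mod 3). Now have -(1 / 3).
(1 / 3) = 1. Collecting the sign factors: -1.

-1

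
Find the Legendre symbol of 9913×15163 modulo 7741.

By multiplicativity, (9913·15163/7741) = (9913/7741)·(15163/7741).
First factor (9913/7741):
Reduce the numerator: 9913 ≡ 2172 (mod 7741), so (9913/7741) = (2172/7741).
Factor out 2: 2172 = 2^2·543. Since 7741 ≡ 5 (mod 8), (2/7741) = -1, and (2/7741)^2 = +1. Now have (543/7741).
7741 ≡ 1 (mod 4), so quadratic reciprocity gives (543/7741) = (7741/543). Reduce: 7741 ≡ 139 (mod 543). Now have (139/543).
Both 139 ≡ 3 and 543 ≡ 3 (mod 4), so reciprocity gives (139/543) = -(543/139). Reduce: 543 ≡ 126 (mod 139). Now have -(126/139).
Factor out 2: 126 = 2·63. Since 139 ≡ 3 (mod 8), (2/139) = -1. Now have (63/139).
Both 63 ≡ 3 and 139 ≡ 3 (mod 4), so reciprocity gives (63/139) = -(139/63). Reduce: 139 ≡ 13 (mod 63). Now have -(13/63).
13 ≡ 1 (mod 4), so quadratic reciprocity gives (13/63) = (63/13). Reduce: 63 ≡ 11 (mod 13). Now have -(11/13).
13 ≡ 1 (mod 4), so quadratic reciprocity gives (11/13) = (13/11). Reduce: 13 ≡ 2 (mod 11). Now have -(2/11).
Factor out 2: 2 = 2. Since 11 ≡ 3 (mod 8), (2/11) = -1. Now have (1/11).
(1/11) = 1. Collecting the sign factors: 1.
Second factor (15163/7741):
Reduce the numerator: 15163 ≡ 7422 (mod 7741), so (15163/7741) = (7422/7741).
Factor out 2: 7422 = 2·3711. Since 7741 ≡ 5 (mod 8), (2/7741) = -1. Now have -(3711/7741).
7741 ≡ 1 (mod 4), so quadratic reciprocity gives (3711/7741) = (7741/3711). Reduce: 7741 ≡ 319 (mod 3711). Now have -(319/3711).
Both 319 ≡ 3 and 3711 ≡ 3 (mod 4), so reciprocity gives (319/3711) = -(3711/319). Reduce: 3711 ≡ 202 (mod 319). Now have (202/319).
Factor out 2: 202 = 2·101. Since 319 ≡ 7 (mod 8), (2/319) = +1. Now have (101/319).
101 ≡ 1 (mod 4), so quadratic reciprocity gives (101/319) = (319/101). Reduce: 319 ≡ 16 (mod 101). Now have (16/101).
Factor out 2: 16 = 2^4. Since 101 ≡ 5 (mod 8), (2/101) = -1, and (2/101)^4 = +1. Now have (1/101).
(1/101) = 1. Collecting the sign factors: 1.
Product: (1)·(1) = 1.

1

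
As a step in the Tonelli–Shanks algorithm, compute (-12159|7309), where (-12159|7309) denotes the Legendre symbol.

1

Reduce the numerator: -12159 ≡ 2459 (mod 7309), so (-12159|7309) = (2459|7309).
7309 ≡ 1 (mod 4), so quadratic reciprocity gives (2459|7309) = (7309|2459). Reduce: 7309 ≡ 2391 (mod 2459). Now have (2391|2459).
Both 2391 ≡ 3 and 2459 ≡ 3 (mod 4), so reciprocity gives (2391|2459) = -(2459|2391). Reduce: 2459 ≡ 68 (mod 2391). Now have -(68|2391).
Factor out 2: 68 = 2^2·17. Since 2391 ≡ 7 (mod 8), (2|2391) = +1, and (2|2391)^2 = +1. Now have -(17|2391).
17 ≡ 1 (mod 4), so quadratic reciprocity gives (17|2391) = (2391|17). Reduce: 2391 ≡ 11 (mod 17). Now have -(11|17).
17 ≡ 1 (mod 4), so quadratic reciprocity gives (11|17) = (17|11). Reduce: 17 ≡ 6 (mod 11). Now have -(6|11).
Factor out 2: 6 = 2·3. Since 11 ≡ 3 (mod 8), (2|11) = -1. Now have (3|11).
Both 3 ≡ 3 and 11 ≡ 3 (mod 4), so reciprocity gives (3|11) = -(11|3). Reduce: 11 ≡ 2 (mod 3). Now have -(2|3).
Factor out 2: 2 = 2. Since 3 ≡ 3 (mod 8), (2|3) = -1. Now have (1|3).
(1|3) = 1. Collecting the sign factors: 1.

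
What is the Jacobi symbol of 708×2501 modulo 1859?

1

By multiplicativity, (708·2501/1859) = (708/1859)·(2501/1859).
First factor (708/1859):
Factor out 2: 708 = 2^2·177. Since 1859 ≡ 3 (mod 8), (2/1859) = -1, and (2/1859)^2 = +1. Now have (177/1859).
177 ≡ 1 (mod 4), so quadratic reciprocity gives (177/1859) = (1859/177). Reduce: 1859 ≡ 89 (mod 177). Now have (89/177).
89 ≡ 1 (mod 4), so quadratic reciprocity gives (89/177) = (177/89). Reduce: 177 ≡ 88 (mod 89). Now have (88/89).
Factor out 2: 88 = 2^3·11. Since 89 ≡ 1 (mod 8), (2/89) = +1, and (2/89)^3 = +1. Now have (11/89).
89 ≡ 1 (mod 4), so quadratic reciprocity gives (11/89) = (89/11). Reduce: 89 ≡ 1 (mod 11). Now have (1/11).
(1/11) = 1. Collecting the sign factors: 1.
Second factor (2501/1859):
Reduce the numerator: 2501 ≡ 642 (mod 1859), so (2501/1859) = (642/1859).
Factor out 2: 642 = 2·321. Since 1859 ≡ 3 (mod 8), (2/1859) = -1. Now have -(321/1859).
321 ≡ 1 (mod 4), so quadratic reciprocity gives (321/1859) = (1859/321). Reduce: 1859 ≡ 254 (mod 321). Now have -(254/321).
Factor out 2: 254 = 2·127. Since 321 ≡ 1 (mod 8), (2/321) = +1. Now have -(127/321).
321 ≡ 1 (mod 4), so quadratic reciprocity gives (127/321) = (321/127). Reduce: 321 ≡ 67 (mod 127). Now have -(67/127).
Both 67 ≡ 3 and 127 ≡ 3 (mod 4), so reciprocity gives (67/127) = -(127/67). Reduce: 127 ≡ 60 (mod 67). Now have (60/67).
Factor out 2: 60 = 2^2·15. Since 67 ≡ 3 (mod 8), (2/67) = -1, and (2/67)^2 = +1. Now have (15/67).
Both 15 ≡ 3 and 67 ≡ 3 (mod 4), so reciprocity gives (15/67) = -(67/15). Reduce: 67 ≡ 7 (mod 15). Now have -(7/15).
Both 7 ≡ 3 and 15 ≡ 3 (mod 4), so reciprocity gives (7/15) = -(15/7). Reduce: 15 ≡ 1 (mod 7). Now have (1/7).
(1/7) = 1. Collecting the sign factors: 1.
Product: (1)·(1) = 1.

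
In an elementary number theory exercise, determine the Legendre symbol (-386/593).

(-386/593)
  = (207/593)    [-386 ≡ 207 mod 593]
  = (593/207)    [QR: 593 ≡ 1 mod 4, sign kept]
  = (179/207)    [593 ≡ 179 mod 207]
  = -(207/179)    [QR: both ≡ 3 mod 4, sign flips]
  = -(28/179)    [207 ≡ 28 mod 179]
  = -(7/179)    [179 ≡ 3 mod 8 ⇒ (2/179)^2 = +1]
  = (179/7)    [QR: both ≡ 3 mod 4, sign flips]
  = (4/7)    [179 ≡ 4 mod 7]
  = (1/7)    [7 ≡ 7 mod 8 ⇒ (2/7)^2 = +1]
  = 1    [(1/7) = 1]

1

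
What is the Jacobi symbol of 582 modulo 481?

1

(582/481)
  = (101/481)    [582 ≡ 101 mod 481]
  = (481/101)    [QR: 101 ≡ 1 mod 4, sign kept]
  = (77/101)    [481 ≡ 77 mod 101]
  = (101/77)    [QR: 77 ≡ 1 mod 4, sign kept]
  = (24/77)    [101 ≡ 24 mod 77]
  = -(3/77)    [77 ≡ 5 mod 8 ⇒ (2/77)^3 = -1]
  = -(77/3)    [QR: 77 ≡ 1 mod 4, sign kept]
  = -(2/3)    [77 ≡ 2 mod 3]
  = (1/3)    [3 ≡ 3 mod 8 ⇒ (2/3) = -1]
  = 1    [(1/3) = 1]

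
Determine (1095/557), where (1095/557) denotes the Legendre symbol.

(1095/557)
  = (538/557)    [1095 ≡ 538 mod 557]
  = -(269/557)    [557 ≡ 5 mod 8 ⇒ (2/557) = -1]
  = -(557/269)    [QR: 269 ≡ 1 mod 4, sign kept]
  = -(19/269)    [557 ≡ 19 mod 269]
  = -(269/19)    [QR: 269 ≡ 1 mod 4, sign kept]
  = -(3/19)    [269 ≡ 3 mod 19]
  = (19/3)    [QR: both ≡ 3 mod 4, sign flips]
  = (1/3)    [19 ≡ 1 mod 3]
  = 1    [(1/3) = 1]

1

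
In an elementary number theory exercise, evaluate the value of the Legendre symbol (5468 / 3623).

1

Reduce the numerator: 5468 ≡ 1845 (mod 3623), so (5468 / 3623) = (1845 / 3623).
1845 ≡ 1 (mod 4), so quadratic reciprocity gives (1845 / 3623) = (3623 / 1845). Reduce: 3623 ≡ 1778 (mod 1845). Now have (1778 / 1845).
Factor out 2: 1778 = 2·889. Since 1845 ≡ 5 (mod 8), (2 / 1845) = -1. Now have -(889 / 1845).
889 ≡ 1 (mod 4), so quadratic reciprocity gives (889 / 1845) = (1845 / 889). Reduce: 1845 ≡ 67 (mod 889). Now have -(67 / 889).
889 ≡ 1 (mod 4), so quadratic reciprocity gives (67 / 889) = (889 / 67). Reduce: 889 ≡ 18 (mod 67). Now have -(18 / 67).
Factor out 2: 18 = 2·9. Since 67 ≡ 3 (mod 8), (2 / 67) = -1. Now have (9 / 67).
9 ≡ 1 (mod 4), so quadratic reciprocity gives (9 / 67) = (67 / 9). Reduce: 67 ≡ 4 (mod 9). Now have (4 / 9).
Factor out 2: 4 = 2^2. Since 9 ≡ 1 (mod 8), (2 / 9) = +1, and (2 / 9)^2 = +1. Now have (1 / 9).
(1 / 9) = 1. Collecting the sign factors: 1.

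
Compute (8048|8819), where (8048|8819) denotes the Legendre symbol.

Factor out 2: 8048 = 2^4·503. Since 8819 ≡ 3 (mod 8), (2|8819) = -1, and (2|8819)^4 = +1. Now have (503|8819).
Both 503 ≡ 3 and 8819 ≡ 3 (mod 4), so reciprocity gives (503|8819) = -(8819|503). Reduce: 8819 ≡ 268 (mod 503). Now have -(268|503).
Factor out 2: 268 = 2^2·67. Since 503 ≡ 7 (mod 8), (2|503) = +1, and (2|503)^2 = +1. Now have -(67|503).
Both 67 ≡ 3 and 503 ≡ 3 (mod 4), so reciprocity gives (67|503) = -(503|67). Reduce: 503 ≡ 34 (mod 67). Now have (34|67).
Factor out 2: 34 = 2·17. Since 67 ≡ 3 (mod 8), (2|67) = -1. Now have -(17|67).
17 ≡ 1 (mod 4), so quadratic reciprocity gives (17|67) = (67|17). Reduce: 67 ≡ 16 (mod 17). Now have -(16|17).
Factor out 2: 16 = 2^4. Since 17 ≡ 1 (mod 8), (2|17) = +1, and (2|17)^4 = +1. Now have -(1|17).
(1|17) = 1. Collecting the sign factors: -1.

-1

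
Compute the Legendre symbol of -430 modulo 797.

Pull out -1: (-430/797) = (-1/797)·(430/797). Since 797 ≡ 1 (mod 4), (-1/797) = +1. Now have (430/797).
Factor out 2: 430 = 2·215. Since 797 ≡ 5 (mod 8), (2/797) = -1. Now have -(215/797).
797 ≡ 1 (mod 4), so quadratic reciprocity gives (215/797) = (797/215). Reduce: 797 ≡ 152 (mod 215). Now have -(152/215).
Factor out 2: 152 = 2^3·19. Since 215 ≡ 7 (mod 8), (2/215) = +1, and (2/215)^3 = +1. Now have -(19/215).
Both 19 ≡ 3 and 215 ≡ 3 (mod 4), so reciprocity gives (19/215) = -(215/19). Reduce: 215 ≡ 6 (mod 19). Now have (6/19).
Factor out 2: 6 = 2·3. Since 19 ≡ 3 (mod 8), (2/19) = -1. Now have -(3/19).
Both 3 ≡ 3 and 19 ≡ 3 (mod 4), so reciprocity gives (3/19) = -(19/3). Reduce: 19 ≡ 1 (mod 3). Now have (1/3).
(1/3) = 1. Collecting the sign factors: 1.

1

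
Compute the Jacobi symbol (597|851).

(597|851)
  = (851|597)    [QR: 597 ≡ 1 mod 4, sign kept]
  = (254|597)    [851 ≡ 254 mod 597]
  = -(127|597)    [597 ≡ 5 mod 8 ⇒ (2|597) = -1]
  = -(597|127)    [QR: 597 ≡ 1 mod 4, sign kept]
  = -(89|127)    [597 ≡ 89 mod 127]
  = -(127|89)    [QR: 89 ≡ 1 mod 4, sign kept]
  = -(38|89)    [127 ≡ 38 mod 89]
  = -(19|89)    [89 ≡ 1 mod 8 ⇒ (2|89) = +1]
  = -(89|19)    [QR: 89 ≡ 1 mod 4, sign kept]
  = -(13|19)    [89 ≡ 13 mod 19]
  = -(19|13)    [QR: 13 ≡ 1 mod 4, sign kept]
  = -(6|13)    [19 ≡ 6 mod 13]
  = (3|13)    [13 ≡ 5 mod 8 ⇒ (2|13) = -1]
  = (13|3)    [QR: 13 ≡ 1 mod 4, sign kept]
  = (1|3)    [13 ≡ 1 mod 3]
  = 1    [(1|3) = 1]

1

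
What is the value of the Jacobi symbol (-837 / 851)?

Reduce the numerator: -837 ≡ 14 (mod 851), so (-837 / 851) = (14 / 851).
Factor out 2: 14 = 2·7. Since 851 ≡ 3 (mod 8), (2 / 851) = -1. Now have -(7 / 851).
Both 7 ≡ 3 and 851 ≡ 3 (mod 4), so reciprocity gives (7 / 851) = -(851 / 7). Reduce: 851 ≡ 4 (mod 7). Now have (4 / 7).
Factor out 2: 4 = 2^2. Since 7 ≡ 7 (mod 8), (2 / 7) = +1, and (2 / 7)^2 = +1. Now have (1 / 7).
(1 / 7) = 1. Collecting the sign factors: 1.

1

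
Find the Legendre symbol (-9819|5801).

Reduce the numerator: -9819 ≡ 1783 (mod 5801), so (-9819|5801) = (1783|5801).
5801 ≡ 1 (mod 4), so quadratic reciprocity gives (1783|5801) = (5801|1783). Reduce: 5801 ≡ 452 (mod 1783). Now have (452|1783).
Factor out 2: 452 = 2^2·113. Since 1783 ≡ 7 (mod 8), (2|1783) = +1, and (2|1783)^2 = +1. Now have (113|1783).
113 ≡ 1 (mod 4), so quadratic reciprocity gives (113|1783) = (1783|113). Reduce: 1783 ≡ 88 (mod 113). Now have (88|113).
Factor out 2: 88 = 2^3·11. Since 113 ≡ 1 (mod 8), (2|113) = +1, and (2|113)^3 = +1. Now have (11|113).
113 ≡ 1 (mod 4), so quadratic reciprocity gives (11|113) = (113|11). Reduce: 113 ≡ 3 (mod 11). Now have (3|11).
Both 3 ≡ 3 and 11 ≡ 3 (mod 4), so reciprocity gives (3|11) = -(11|3). Reduce: 11 ≡ 2 (mod 3). Now have -(2|3).
Factor out 2: 2 = 2. Since 3 ≡ 3 (mod 8), (2|3) = -1. Now have (1|3).
(1|3) = 1. Collecting the sign factors: 1.

1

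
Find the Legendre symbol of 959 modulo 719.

Reduce the numerator: 959 ≡ 240 (mod 719), so (959|719) = (240|719).
Factor out 2: 240 = 2^4·15. Since 719 ≡ 7 (mod 8), (2|719) = +1, and (2|719)^4 = +1. Now have (15|719).
Both 15 ≡ 3 and 719 ≡ 3 (mod 4), so reciprocity gives (15|719) = -(719|15). Reduce: 719 ≡ 14 (mod 15). Now have -(14|15).
Factor out 2: 14 = 2·7. Since 15 ≡ 7 (mod 8), (2|15) = +1. Now have -(7|15).
Both 7 ≡ 3 and 15 ≡ 3 (mod 4), so reciprocity gives (7|15) = -(15|7). Reduce: 15 ≡ 1 (mod 7). Now have (1|7).
(1|7) = 1. Collecting the sign factors: 1.

1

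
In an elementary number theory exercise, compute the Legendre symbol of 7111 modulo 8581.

8581 ≡ 1 (mod 4), so quadratic reciprocity gives (7111/8581) = (8581/7111). Reduce: 8581 ≡ 1470 (mod 7111). Now have (1470/7111).
Factor out 2: 1470 = 2·735. Since 7111 ≡ 7 (mod 8), (2/7111) = +1. Now have (735/7111).
Both 735 ≡ 3 and 7111 ≡ 3 (mod 4), so reciprocity gives (735/7111) = -(7111/735). Reduce: 7111 ≡ 496 (mod 735). Now have -(496/735).
Factor out 2: 496 = 2^4·31. Since 735 ≡ 7 (mod 8), (2/735) = +1, and (2/735)^4 = +1. Now have -(31/735).
Both 31 ≡ 3 and 735 ≡ 3 (mod 4), so reciprocity gives (31/735) = -(735/31). Reduce: 735 ≡ 22 (mod 31). Now have (22/31).
Factor out 2: 22 = 2·11. Since 31 ≡ 7 (mod 8), (2/31) = +1. Now have (11/31).
Both 11 ≡ 3 and 31 ≡ 3 (mod 4), so reciprocity gives (11/31) = -(31/11). Reduce: 31 ≡ 9 (mod 11). Now have -(9/11).
9 ≡ 1 (mod 4), so quadratic reciprocity gives (9/11) = (11/9). Reduce: 11 ≡ 2 (mod 9). Now have -(2/9).
Factor out 2: 2 = 2. Since 9 ≡ 1 (mod 8), (2/9) = +1. Now have -(1/9).
(1/9) = 1. Collecting the sign factors: -1.

-1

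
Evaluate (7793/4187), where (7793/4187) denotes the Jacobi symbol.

Reduce the numerator: 7793 ≡ 3606 (mod 4187), so (7793/4187) = (3606/4187).
Factor out 2: 3606 = 2·1803. Since 4187 ≡ 3 (mod 8), (2/4187) = -1. Now have -(1803/4187).
Both 1803 ≡ 3 and 4187 ≡ 3 (mod 4), so reciprocity gives (1803/4187) = -(4187/1803). Reduce: 4187 ≡ 581 (mod 1803). Now have (581/1803).
581 ≡ 1 (mod 4), so quadratic reciprocity gives (581/1803) = (1803/581). Reduce: 1803 ≡ 60 (mod 581). Now have (60/581).
Factor out 2: 60 = 2^2·15. Since 581 ≡ 5 (mod 8), (2/581) = -1, and (2/581)^2 = +1. Now have (15/581).
581 ≡ 1 (mod 4), so quadratic reciprocity gives (15/581) = (581/15). Reduce: 581 ≡ 11 (mod 15). Now have (11/15).
Both 11 ≡ 3 and 15 ≡ 3 (mod 4), so reciprocity gives (11/15) = -(15/11). Reduce: 15 ≡ 4 (mod 11). Now have -(4/11).
Factor out 2: 4 = 2^2. Since 11 ≡ 3 (mod 8), (2/11) = -1, and (2/11)^2 = +1. Now have -(1/11).
(1/11) = 1. Collecting the sign factors: -1.

-1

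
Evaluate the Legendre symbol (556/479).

1

(556/479)
  = (77/479)    [556 ≡ 77 mod 479]
  = (479/77)    [QR: 77 ≡ 1 mod 4, sign kept]
  = (17/77)    [479 ≡ 17 mod 77]
  = (77/17)    [QR: 17 ≡ 1 mod 4, sign kept]
  = (9/17)    [77 ≡ 9 mod 17]
  = (17/9)    [QR: 9 ≡ 1 mod 4, sign kept]
  = (8/9)    [17 ≡ 8 mod 9]
  = (1/9)    [9 ≡ 1 mod 8 ⇒ (2/9)^3 = +1]
  = 1    [(1/9) = 1]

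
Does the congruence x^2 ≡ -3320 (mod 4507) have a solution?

yes

(-3320/4507)
  = (1187/4507)    [-3320 ≡ 1187 mod 4507]
  = -(4507/1187)    [QR: both ≡ 3 mod 4, sign flips]
  = -(946/1187)    [4507 ≡ 946 mod 1187]
  = (473/1187)    [1187 ≡ 3 mod 8 ⇒ (2/1187) = -1]
  = (1187/473)    [QR: 473 ≡ 1 mod 4, sign kept]
  = (241/473)    [1187 ≡ 241 mod 473]
  = (473/241)    [QR: 241 ≡ 1 mod 4, sign kept]
  = (232/241)    [473 ≡ 232 mod 241]
  = (29/241)    [241 ≡ 1 mod 8 ⇒ (2/241)^3 = +1]
  = (241/29)    [QR: 29 ≡ 1 mod 4, sign kept]
  = (9/29)    [241 ≡ 9 mod 29]
  = (29/9)    [QR: 9 ≡ 1 mod 4, sign kept]
  = (2/9)    [29 ≡ 2 mod 9]
  = (1/9)    [9 ≡ 1 mod 8 ⇒ (2/9) = +1]
  = 1    [(1/9) = 1]
(-3320/4507) = 1, and 4507 is prime, so -3320 is a quadratic residue mod 4507.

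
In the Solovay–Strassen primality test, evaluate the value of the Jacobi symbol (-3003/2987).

Pull out -1: (-3003/2987) = (-1/2987)·(3003/2987). Since 2987 ≡ 3 (mod 4), (-1/2987) = -1. Now have -(3003/2987).
Reduce the numerator: 3003 ≡ 16 (mod 2987), so (3003/2987) = (16/2987).
Factor out 2: 16 = 2^4. Since 2987 ≡ 3 (mod 8), (2/2987) = -1, and (2/2987)^4 = +1. Now have -(1/2987).
(1/2987) = 1. Collecting the sign factors: -1.

-1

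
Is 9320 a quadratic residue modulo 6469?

no

(9320/6469)
  = (2851/6469)    [9320 ≡ 2851 mod 6469]
  = (6469/2851)    [QR: 6469 ≡ 1 mod 4, sign kept]
  = (767/2851)    [6469 ≡ 767 mod 2851]
  = -(2851/767)    [QR: both ≡ 3 mod 4, sign flips]
  = -(550/767)    [2851 ≡ 550 mod 767]
  = -(275/767)    [767 ≡ 7 mod 8 ⇒ (2/767) = +1]
  = (767/275)    [QR: both ≡ 3 mod 4, sign flips]
  = (217/275)    [767 ≡ 217 mod 275]
  = (275/217)    [QR: 217 ≡ 1 mod 4, sign kept]
  = (58/217)    [275 ≡ 58 mod 217]
  = (29/217)    [217 ≡ 1 mod 8 ⇒ (2/217) = +1]
  = (217/29)    [QR: 29 ≡ 1 mod 4, sign kept]
  = (14/29)    [217 ≡ 14 mod 29]
  = -(7/29)    [29 ≡ 5 mod 8 ⇒ (2/29) = -1]
  = -(29/7)    [QR: 29 ≡ 1 mod 4, sign kept]
  = -(1/7)    [29 ≡ 1 mod 7]
  = -1    [(1/7) = 1]
The Legendre symbol is -1, so x^2 ≡ 9320 (mod 6469) has no solution.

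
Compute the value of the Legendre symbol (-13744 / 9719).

1

Pull out -1: (-13744 / 9719) = (-1 / 9719)·(13744 / 9719). Since 9719 ≡ 3 (mod 4), (-1 / 9719) = -1. Now have -(13744 / 9719).
Reduce the numerator: 13744 ≡ 4025 (mod 9719), so (13744 / 9719) = (4025 / 9719).
4025 ≡ 1 (mod 4), so quadratic reciprocity gives (4025 / 9719) = (9719 / 4025). Reduce: 9719 ≡ 1669 (mod 4025). Now have -(1669 / 4025).
1669 ≡ 1 (mod 4), so quadratic reciprocity gives (1669 / 4025) = (4025 / 1669). Reduce: 4025 ≡ 687 (mod 1669). Now have -(687 / 1669).
1669 ≡ 1 (mod 4), so quadratic reciprocity gives (687 / 1669) = (1669 / 687). Reduce: 1669 ≡ 295 (mod 687). Now have -(295 / 687).
Both 295 ≡ 3 and 687 ≡ 3 (mod 4), so reciprocity gives (295 / 687) = -(687 / 295). Reduce: 687 ≡ 97 (mod 295). Now have (97 / 295).
97 ≡ 1 (mod 4), so quadratic reciprocity gives (97 / 295) = (295 / 97). Reduce: 295 ≡ 4 (mod 97). Now have (4 / 97).
Factor out 2: 4 = 2^2. Since 97 ≡ 1 (mod 8), (2 / 97) = +1, and (2 / 97)^2 = +1. Now have (1 / 97).
(1 / 97) = 1. Collecting the sign factors: 1.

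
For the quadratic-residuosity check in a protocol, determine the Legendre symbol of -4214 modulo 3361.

-1

Reduce the numerator: -4214 ≡ 2508 (mod 3361), so (-4214|3361) = (2508|3361).
Factor out 2: 2508 = 2^2·627. Since 3361 ≡ 1 (mod 8), (2|3361) = +1, and (2|3361)^2 = +1. Now have (627|3361).
3361 ≡ 1 (mod 4), so quadratic reciprocity gives (627|3361) = (3361|627). Reduce: 3361 ≡ 226 (mod 627). Now have (226|627).
Factor out 2: 226 = 2·113. Since 627 ≡ 3 (mod 8), (2|627) = -1. Now have -(113|627).
113 ≡ 1 (mod 4), so quadratic reciprocity gives (113|627) = (627|113). Reduce: 627 ≡ 62 (mod 113). Now have -(62|113).
Factor out 2: 62 = 2·31. Since 113 ≡ 1 (mod 8), (2|113) = +1. Now have -(31|113).
113 ≡ 1 (mod 4), so quadratic reciprocity gives (31|113) = (113|31). Reduce: 113 ≡ 20 (mod 31). Now have -(20|31).
Factor out 2: 20 = 2^2·5. Since 31 ≡ 7 (mod 8), (2|31) = +1, and (2|31)^2 = +1. Now have -(5|31).
5 ≡ 1 (mod 4), so quadratic reciprocity gives (5|31) = (31|5). Reduce: 31 ≡ 1 (mod 5). Now have -(1|5).
(1|5) = 1. Collecting the sign factors: -1.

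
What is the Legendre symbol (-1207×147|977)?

-1

By multiplicativity, (-1207·147|977) = (-1207|977)·(147|977).
First factor (-1207|977):
(-1207|977)
  = (747|977)    [-1207 ≡ 747 mod 977]
  = (977|747)    [QR: 977 ≡ 1 mod 4, sign kept]
  = (230|747)    [977 ≡ 230 mod 747]
  = -(115|747)    [747 ≡ 3 mod 8 ⇒ (2|747) = -1]
  = (747|115)    [QR: both ≡ 3 mod 4, sign flips]
  = (57|115)    [747 ≡ 57 mod 115]
  = (115|57)    [QR: 57 ≡ 1 mod 4, sign kept]
  = (1|57)    [115 ≡ 1 mod 57]
  = 1    [(1|57) = 1]
Second factor (147|977):
(147|977)
  = (977|147)    [QR: 977 ≡ 1 mod 4, sign kept]
  = (95|147)    [977 ≡ 95 mod 147]
  = -(147|95)    [QR: both ≡ 3 mod 4, sign flips]
  = -(52|95)    [147 ≡ 52 mod 95]
  = -(13|95)    [95 ≡ 7 mod 8 ⇒ (2|95)^2 = +1]
  = -(95|13)    [QR: 13 ≡ 1 mod 4, sign kept]
  = -(4|13)    [95 ≡ 4 mod 13]
  = -(1|13)    [13 ≡ 5 mod 8 ⇒ (2|13)^2 = +1]
  = -1    [(1|13) = 1]
Product: (1)·(-1) = -1.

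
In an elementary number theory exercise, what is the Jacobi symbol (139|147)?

(139|147)
  = -(147|139)    [QR: both ≡ 3 mod 4, sign flips]
  = -(8|139)    [147 ≡ 8 mod 139]
  = (1|139)    [139 ≡ 3 mod 8 ⇒ (2|139)^3 = -1]
  = 1    [(1|139) = 1]

1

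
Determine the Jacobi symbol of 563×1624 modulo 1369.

By multiplicativity, (563·1624/1369) = (563/1369)·(1624/1369).
First factor (563/1369):
(563/1369)
  = (1369/563)    [QR: 1369 ≡ 1 mod 4, sign kept]
  = (243/563)    [1369 ≡ 243 mod 563]
  = -(563/243)    [QR: both ≡ 3 mod 4, sign flips]
  = -(77/243)    [563 ≡ 77 mod 243]
  = -(243/77)    [QR: 77 ≡ 1 mod 4, sign kept]
  = -(12/77)    [243 ≡ 12 mod 77]
  = -(3/77)    [77 ≡ 5 mod 8 ⇒ (2/77)^2 = +1]
  = -(77/3)    [QR: 77 ≡ 1 mod 4, sign kept]
  = -(2/3)    [77 ≡ 2 mod 3]
  = (1/3)    [3 ≡ 3 mod 8 ⇒ (2/3) = -1]
  = 1    [(1/3) = 1]
Second factor (1624/1369):
(1624/1369)
  = (255/1369)    [1624 ≡ 255 mod 1369]
  = (1369/255)    [QR: 1369 ≡ 1 mod 4, sign kept]
  = (94/255)    [1369 ≡ 94 mod 255]
  = (47/255)    [255 ≡ 7 mod 8 ⇒ (2/255) = +1]
  = -(255/47)    [QR: both ≡ 3 mod 4, sign flips]
  = -(20/47)    [255 ≡ 20 mod 47]
  = -(5/47)    [47 ≡ 7 mod 8 ⇒ (2/47)^2 = +1]
  = -(47/5)    [QR: 5 ≡ 1 mod 4, sign kept]
  = -(2/5)    [47 ≡ 2 mod 5]
  = (1/5)    [5 ≡ 5 mod 8 ⇒ (2/5) = -1]
  = 1    [(1/5) = 1]
Product: (1)·(1) = 1.

1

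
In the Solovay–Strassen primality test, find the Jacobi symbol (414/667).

0

Factor out 2: 414 = 2·207. Since 667 ≡ 3 (mod 8), (2/667) = -1. Now have -(207/667).
Both 207 ≡ 3 and 667 ≡ 3 (mod 4), so reciprocity gives (207/667) = -(667/207). Reduce: 667 ≡ 46 (mod 207). Now have (46/207).
Factor out 2: 46 = 2·23. Since 207 ≡ 7 (mod 8), (2/207) = +1. Now have (23/207).
Both 23 ≡ 3 and 207 ≡ 3 (mod 4), so reciprocity gives (23/207) = -(207/23). Reduce: 207 ≡ 0 (mod 23). Now have -(0/23).
The numerator is now 0 with denominator 23 > 1: the symbol is 0.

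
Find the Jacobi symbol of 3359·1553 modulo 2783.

By multiplicativity, (3359·1553 / 2783) = (3359 / 2783)·(1553 / 2783).
First factor (3359 / 2783):
Reduce the numerator: 3359 ≡ 576 (mod 2783), so (3359 / 2783) = (576 / 2783).
Factor out 2: 576 = 2^6·9. Since 2783 ≡ 7 (mod 8), (2 / 2783) = +1, and (2 / 2783)^6 = +1. Now have (9 / 2783).
9 ≡ 1 (mod 4), so quadratic reciprocity gives (9 / 2783) = (2783 / 9). Reduce: 2783 ≡ 2 (mod 9). Now have (2 / 9).
Factor out 2: 2 = 2. Since 9 ≡ 1 (mod 8), (2 / 9) = +1. Now have (1 / 9).
(1 / 9) = 1. Collecting the sign factors: 1.
Second factor (1553 / 2783):
1553 ≡ 1 (mod 4), so quadratic reciprocity gives (1553 / 2783) = (2783 / 1553). Reduce: 2783 ≡ 1230 (mod 1553). Now have (1230 / 1553).
Factor out 2: 1230 = 2·615. Since 1553 ≡ 1 (mod 8), (2 / 1553) = +1. Now have (615 / 1553).
1553 ≡ 1 (mod 4), so quadratic reciprocity gives (615 / 1553) = (1553 / 615). Reduce: 1553 ≡ 323 (mod 615). Now have (323 / 615).
Both 323 ≡ 3 and 615 ≡ 3 (mod 4), so reciprocity gives (323 / 615) = -(615 / 323). Reduce: 615 ≡ 292 (mod 323). Now have -(292 / 323).
Factor out 2: 292 = 2^2·73. Since 323 ≡ 3 (mod 8), (2 / 323) = -1, and (2 / 323)^2 = +1. Now have -(73 / 323).
73 ≡ 1 (mod 4), so quadratic reciprocity gives (73 / 323) = (323 / 73). Reduce: 323 ≡ 31 (mod 73). Now have -(31 / 73).
73 ≡ 1 (mod 4), so quadratic reciprocity gives (31 / 73) = (73 / 31). Reduce: 73 ≡ 11 (mod 31). Now have -(11 / 31).
Both 11 ≡ 3 and 31 ≡ 3 (mod 4), so reciprocity gives (11 / 31) = -(31 / 11). Reduce: 31 ≡ 9 (mod 11). Now have (9 / 11).
9 ≡ 1 (mod 4), so quadratic reciprocity gives (9 / 11) = (11 / 9). Reduce: 11 ≡ 2 (mod 9). Now have (2 / 9).
Factor out 2: 2 = 2. Since 9 ≡ 1 (mod 8), (2 / 9) = +1. Now have (1 / 9).
(1 / 9) = 1. Collecting the sign factors: 1.
Product: (1)·(1) = 1.

1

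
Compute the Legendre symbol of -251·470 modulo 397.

By multiplicativity, (-251·470/397) = (-251/397)·(470/397).
First factor (-251/397):
Reduce the numerator: -251 ≡ 146 (mod 397), so (-251/397) = (146/397).
Factor out 2: 146 = 2·73. Since 397 ≡ 5 (mod 8), (2/397) = -1. Now have -(73/397).
73 ≡ 1 (mod 4), so quadratic reciprocity gives (73/397) = (397/73). Reduce: 397 ≡ 32 (mod 73). Now have -(32/73).
Factor out 2: 32 = 2^5. Since 73 ≡ 1 (mod 8), (2/73) = +1, and (2/73)^5 = +1. Now have -(1/73).
(1/73) = 1. Collecting the sign factors: -1.
Second factor (470/397):
Reduce the numerator: 470 ≡ 73 (mod 397), so (470/397) = (73/397).
73 ≡ 1 (mod 4), so quadratic reciprocity gives (73/397) = (397/73). Reduce: 397 ≡ 32 (mod 73). Now have (32/73).
Factor out 2: 32 = 2^5. Since 73 ≡ 1 (mod 8), (2/73) = +1, and (2/73)^5 = +1. Now have (1/73).
(1/73) = 1. Collecting the sign factors: 1.
Product: (-1)·(1) = -1.

-1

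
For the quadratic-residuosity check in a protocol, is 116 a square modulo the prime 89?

no

(116/89)
  = (27/89)    [116 ≡ 27 mod 89]
  = (89/27)    [QR: 89 ≡ 1 mod 4, sign kept]
  = (8/27)    [89 ≡ 8 mod 27]
  = -(1/27)    [27 ≡ 3 mod 8 ⇒ (2/27)^3 = -1]
  = -1    [(1/27) = 1]
The Legendre symbol is -1, so x^2 ≡ 116 (mod 89) has no solution.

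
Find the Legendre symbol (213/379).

1

(213/379)
  = (379/213)    [QR: 213 ≡ 1 mod 4, sign kept]
  = (166/213)    [379 ≡ 166 mod 213]
  = -(83/213)    [213 ≡ 5 mod 8 ⇒ (2/213) = -1]
  = -(213/83)    [QR: 213 ≡ 1 mod 4, sign kept]
  = -(47/83)    [213 ≡ 47 mod 83]
  = (83/47)    [QR: both ≡ 3 mod 4, sign flips]
  = (36/47)    [83 ≡ 36 mod 47]
  = (9/47)    [47 ≡ 7 mod 8 ⇒ (2/47)^2 = +1]
  = (47/9)    [QR: 9 ≡ 1 mod 4, sign kept]
  = (2/9)    [47 ≡ 2 mod 9]
  = (1/9)    [9 ≡ 1 mod 8 ⇒ (2/9) = +1]
  = 1    [(1/9) = 1]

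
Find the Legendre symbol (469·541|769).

1

By multiplicativity, (469·541|769) = (469|769)·(541|769).
First factor (469|769):
469 ≡ 1 (mod 4), so quadratic reciprocity gives (469|769) = (769|469). Reduce: 769 ≡ 300 (mod 469). Now have (300|469).
Factor out 2: 300 = 2^2·75. Since 469 ≡ 5 (mod 8), (2|469) = -1, and (2|469)^2 = +1. Now have (75|469).
469 ≡ 1 (mod 4), so quadratic reciprocity gives (75|469) = (469|75). Reduce: 469 ≡ 19 (mod 75). Now have (19|75).
Both 19 ≡ 3 and 75 ≡ 3 (mod 4), so reciprocity gives (19|75) = -(75|19). Reduce: 75 ≡ 18 (mod 19). Now have -(18|19).
Factor out 2: 18 = 2·9. Since 19 ≡ 3 (mod 8), (2|19) = -1. Now have (9|19).
9 ≡ 1 (mod 4), so quadratic reciprocity gives (9|19) = (19|9). Reduce: 19 ≡ 1 (mod 9). Now have (1|9).
(1|9) = 1. Collecting the sign factors: 1.
Second factor (541|769):
541 ≡ 1 (mod 4), so quadratic reciprocity gives (541|769) = (769|541). Reduce: 769 ≡ 228 (mod 541). Now have (228|541).
Factor out 2: 228 = 2^2·57. Since 541 ≡ 5 (mod 8), (2|541) = -1, and (2|541)^2 = +1. Now have (57|541).
57 ≡ 1 (mod 4), so quadratic reciprocity gives (57|541) = (541|57). Reduce: 541 ≡ 28 (mod 57). Now have (28|57).
Factor out 2: 28 = 2^2·7. Since 57 ≡ 1 (mod 8), (2|57) = +1, and (2|57)^2 = +1. Now have (7|57).
57 ≡ 1 (mod 4), so quadratic reciprocity gives (7|57) = (57|7). Reduce: 57 ≡ 1 (mod 7). Now have (1|7).
(1|7) = 1. Collecting the sign factors: 1.
Product: (1)·(1) = 1.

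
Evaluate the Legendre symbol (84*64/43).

1

By multiplicativity, (84·64/43) = (84/43)·(64/43).
First factor (84/43):
Reduce the numerator: 84 ≡ 41 (mod 43), so (84/43) = (41/43).
41 ≡ 1 (mod 4), so quadratic reciprocity gives (41/43) = (43/41). Reduce: 43 ≡ 2 (mod 41). Now have (2/41).
Factor out 2: 2 = 2. Since 41 ≡ 1 (mod 8), (2/41) = +1. Now have (1/41).
(1/41) = 1. Collecting the sign factors: 1.
Second factor (64/43):
Reduce the numerator: 64 ≡ 21 (mod 43), so (64/43) = (21/43).
21 ≡ 1 (mod 4), so quadratic reciprocity gives (21/43) = (43/21). Reduce: 43 ≡ 1 (mod 21). Now have (1/21).
(1/21) = 1. Collecting the sign factors: 1.
Product: (1)·(1) = 1.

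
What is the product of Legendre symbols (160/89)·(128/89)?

1

By multiplicativity, (160·128/89) = (160/89)·(128/89).
First factor (160/89):
(160/89)
  = (71/89)    [160 ≡ 71 mod 89]
  = (89/71)    [QR: 89 ≡ 1 mod 4, sign kept]
  = (18/71)    [89 ≡ 18 mod 71]
  = (9/71)    [71 ≡ 7 mod 8 ⇒ (2/71) = +1]
  = (71/9)    [QR: 9 ≡ 1 mod 4, sign kept]
  = (8/9)    [71 ≡ 8 mod 9]
  = (1/9)    [9 ≡ 1 mod 8 ⇒ (2/9)^3 = +1]
  = 1    [(1/9) = 1]
Second factor (128/89):
(128/89)
  = (39/89)    [128 ≡ 39 mod 89]
  = (89/39)    [QR: 89 ≡ 1 mod 4, sign kept]
  = (11/39)    [89 ≡ 11 mod 39]
  = -(39/11)    [QR: both ≡ 3 mod 4, sign flips]
  = -(6/11)    [39 ≡ 6 mod 11]
  = (3/11)    [11 ≡ 3 mod 8 ⇒ (2/11) = -1]
  = -(11/3)    [QR: both ≡ 3 mod 4, sign flips]
  = -(2/3)    [11 ≡ 2 mod 3]
  = (1/3)    [3 ≡ 3 mod 8 ⇒ (2/3) = -1]
  = 1    [(1/3) = 1]
Product: (1)·(1) = 1.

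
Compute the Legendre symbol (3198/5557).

Factor out 2: 3198 = 2·1599. Since 5557 ≡ 5 (mod 8), (2/5557) = -1. Now have -(1599/5557).
5557 ≡ 1 (mod 4), so quadratic reciprocity gives (1599/5557) = (5557/1599). Reduce: 5557 ≡ 760 (mod 1599). Now have -(760/1599).
Factor out 2: 760 = 2^3·95. Since 1599 ≡ 7 (mod 8), (2/1599) = +1, and (2/1599)^3 = +1. Now have -(95/1599).
Both 95 ≡ 3 and 1599 ≡ 3 (mod 4), so reciprocity gives (95/1599) = -(1599/95). Reduce: 1599 ≡ 79 (mod 95). Now have (79/95).
Both 79 ≡ 3 and 95 ≡ 3 (mod 4), so reciprocity gives (79/95) = -(95/79). Reduce: 95 ≡ 16 (mod 79). Now have -(16/79).
Factor out 2: 16 = 2^4. Since 79 ≡ 7 (mod 8), (2/79) = +1, and (2/79)^4 = +1. Now have -(1/79).
(1/79) = 1. Collecting the sign factors: -1.

-1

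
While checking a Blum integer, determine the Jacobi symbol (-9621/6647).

1

(-9621/6647)
  = -(9621/6647)    [6647 ≡ 3 mod 4 ⇒ (-1/6647) = -1]
  = -(2974/6647)    [9621 ≡ 2974 mod 6647]
  = -(1487/6647)    [6647 ≡ 7 mod 8 ⇒ (2/6647) = +1]
  = (6647/1487)    [QR: both ≡ 3 mod 4, sign flips]
  = (699/1487)    [6647 ≡ 699 mod 1487]
  = -(1487/699)    [QR: both ≡ 3 mod 4, sign flips]
  = -(89/699)    [1487 ≡ 89 mod 699]
  = -(699/89)    [QR: 89 ≡ 1 mod 4, sign kept]
  = -(76/89)    [699 ≡ 76 mod 89]
  = -(19/89)    [89 ≡ 1 mod 8 ⇒ (2/89)^2 = +1]
  = -(89/19)    [QR: 89 ≡ 1 mod 4, sign kept]
  = -(13/19)    [89 ≡ 13 mod 19]
  = -(19/13)    [QR: 13 ≡ 1 mod 4, sign kept]
  = -(6/13)    [19 ≡ 6 mod 13]
  = (3/13)    [13 ≡ 5 mod 8 ⇒ (2/13) = -1]
  = (13/3)    [QR: 13 ≡ 1 mod 4, sign kept]
  = (1/3)    [13 ≡ 1 mod 3]
  = 1    [(1/3) = 1]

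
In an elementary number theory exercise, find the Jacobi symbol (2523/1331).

Reduce the numerator: 2523 ≡ 1192 (mod 1331), so (2523/1331) = (1192/1331).
Factor out 2: 1192 = 2^3·149. Since 1331 ≡ 3 (mod 8), (2/1331) = -1, and (2/1331)^3 = -1. Now have -(149/1331).
149 ≡ 1 (mod 4), so quadratic reciprocity gives (149/1331) = (1331/149). Reduce: 1331 ≡ 139 (mod 149). Now have -(139/149).
149 ≡ 1 (mod 4), so quadratic reciprocity gives (139/149) = (149/139). Reduce: 149 ≡ 10 (mod 139). Now have -(10/139).
Factor out 2: 10 = 2·5. Since 139 ≡ 3 (mod 8), (2/139) = -1. Now have (5/139).
5 ≡ 1 (mod 4), so quadratic reciprocity gives (5/139) = (139/5). Reduce: 139 ≡ 4 (mod 5). Now have (4/5).
Factor out 2: 4 = 2^2. Since 5 ≡ 5 (mod 8), (2/5) = -1, and (2/5)^2 = +1. Now have (1/5).
(1/5) = 1. Collecting the sign factors: 1.

1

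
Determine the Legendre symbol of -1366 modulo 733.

Reduce the numerator: -1366 ≡ 100 (mod 733), so (-1366/733) = (100/733).
Factor out 2: 100 = 2^2·25. Since 733 ≡ 5 (mod 8), (2/733) = -1, and (2/733)^2 = +1. Now have (25/733).
25 ≡ 1 (mod 4), so quadratic reciprocity gives (25/733) = (733/25). Reduce: 733 ≡ 8 (mod 25). Now have (8/25).
Factor out 2: 8 = 2^3. Since 25 ≡ 1 (mod 8), (2/25) = +1, and (2/25)^3 = +1. Now have (1/25).
(1/25) = 1. Collecting the sign factors: 1.

1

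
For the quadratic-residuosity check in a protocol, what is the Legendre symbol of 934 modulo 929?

(934/929)
  = (5/929)    [934 ≡ 5 mod 929]
  = (929/5)    [QR: 5 ≡ 1 mod 4, sign kept]
  = (4/5)    [929 ≡ 4 mod 5]
  = (1/5)    [5 ≡ 5 mod 8 ⇒ (2/5)^2 = +1]
  = 1    [(1/5) = 1]

1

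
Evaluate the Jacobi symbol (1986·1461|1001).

1

By multiplicativity, (1986·1461|1001) = (1986|1001)·(1461|1001).
First factor (1986|1001):
(1986|1001)
  = (985|1001)    [1986 ≡ 985 mod 1001]
  = (1001|985)    [QR: 985 ≡ 1 mod 4, sign kept]
  = (16|985)    [1001 ≡ 16 mod 985]
  = (1|985)    [985 ≡ 1 mod 8 ⇒ (2|985)^4 = +1]
  = 1    [(1|985) = 1]
Second factor (1461|1001):
(1461|1001)
  = (460|1001)    [1461 ≡ 460 mod 1001]
  = (115|1001)    [1001 ≡ 1 mod 8 ⇒ (2|1001)^2 = +1]
  = (1001|115)    [QR: 1001 ≡ 1 mod 4, sign kept]
  = (81|115)    [1001 ≡ 81 mod 115]
  = (115|81)    [QR: 81 ≡ 1 mod 4, sign kept]
  = (34|81)    [115 ≡ 34 mod 81]
  = (17|81)    [81 ≡ 1 mod 8 ⇒ (2|81) = +1]
  = (81|17)    [QR: 17 ≡ 1 mod 4, sign kept]
  = (13|17)    [81 ≡ 13 mod 17]
  = (17|13)    [QR: 13 ≡ 1 mod 4, sign kept]
  = (4|13)    [17 ≡ 4 mod 13]
  = (1|13)    [13 ≡ 5 mod 8 ⇒ (2|13)^2 = +1]
  = 1    [(1|13) = 1]
Product: (1)·(1) = 1.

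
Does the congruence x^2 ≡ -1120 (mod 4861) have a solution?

yes

Reduce the numerator: -1120 ≡ 3741 (mod 4861), so (-1120/4861) = (3741/4861).
3741 ≡ 1 (mod 4), so quadratic reciprocity gives (3741/4861) = (4861/3741). Reduce: 4861 ≡ 1120 (mod 3741). Now have (1120/3741).
Factor out 2: 1120 = 2^5·35. Since 3741 ≡ 5 (mod 8), (2/3741) = -1, and (2/3741)^5 = -1. Now have -(35/3741).
3741 ≡ 1 (mod 4), so quadratic reciprocity gives (35/3741) = (3741/35). Reduce: 3741 ≡ 31 (mod 35). Now have -(31/35).
Both 31 ≡ 3 and 35 ≡ 3 (mod 4), so reciprocity gives (31/35) = -(35/31). Reduce: 35 ≡ 4 (mod 31). Now have (4/31).
Factor out 2: 4 = 2^2. Since 31 ≡ 7 (mod 8), (2/31) = +1, and (2/31)^2 = +1. Now have (1/31).
(1/31) = 1. Collecting the sign factors: 1.
The Legendre symbol is 1, so x^2 ≡ -1120 (mod 4861) has solution.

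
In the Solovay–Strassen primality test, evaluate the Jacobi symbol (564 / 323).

(564 / 323)
  = (241 / 323)    [564 ≡ 241 mod 323]
  = (323 / 241)    [QR: 241 ≡ 1 mod 4, sign kept]
  = (82 / 241)    [323 ≡ 82 mod 241]
  = (41 / 241)    [241 ≡ 1 mod 8 ⇒ (2 / 241) = +1]
  = (241 / 41)    [QR: 41 ≡ 1 mod 4, sign kept]
  = (36 / 41)    [241 ≡ 36 mod 41]
  = (9 / 41)    [41 ≡ 1 mod 8 ⇒ (2 / 41)^2 = +1]
  = (41 / 9)    [QR: 9 ≡ 1 mod 4, sign kept]
  = (5 / 9)    [41 ≡ 5 mod 9]
  = (9 / 5)    [QR: 5 ≡ 1 mod 4, sign kept]
  = (4 / 5)    [9 ≡ 4 mod 5]
  = (1 / 5)    [5 ≡ 5 mod 8 ⇒ (2 / 5)^2 = +1]
  = 1    [(1 / 5) = 1]

1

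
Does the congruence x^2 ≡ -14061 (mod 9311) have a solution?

yes

Reduce the numerator: -14061 ≡ 4561 (mod 9311), so (-14061/9311) = (4561/9311).
4561 ≡ 1 (mod 4), so quadratic reciprocity gives (4561/9311) = (9311/4561). Reduce: 9311 ≡ 189 (mod 4561). Now have (189/4561).
189 ≡ 1 (mod 4), so quadratic reciprocity gives (189/4561) = (4561/189). Reduce: 4561 ≡ 25 (mod 189). Now have (25/189).
25 ≡ 1 (mod 4), so quadratic reciprocity gives (25/189) = (189/25). Reduce: 189 ≡ 14 (mod 25). Now have (14/25).
Factor out 2: 14 = 2·7. Since 25 ≡ 1 (mod 8), (2/25) = +1. Now have (7/25).
25 ≡ 1 (mod 4), so quadratic reciprocity gives (7/25) = (25/7). Reduce: 25 ≡ 4 (mod 7). Now have (4/7).
Factor out 2: 4 = 2^2. Since 7 ≡ 7 (mod 8), (2/7) = +1, and (2/7)^2 = +1. Now have (1/7).
(1/7) = 1. Collecting the sign factors: 1.
(-14061/9311) = 1, and 9311 is prime, so -14061 is a quadratic residue mod 9311.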